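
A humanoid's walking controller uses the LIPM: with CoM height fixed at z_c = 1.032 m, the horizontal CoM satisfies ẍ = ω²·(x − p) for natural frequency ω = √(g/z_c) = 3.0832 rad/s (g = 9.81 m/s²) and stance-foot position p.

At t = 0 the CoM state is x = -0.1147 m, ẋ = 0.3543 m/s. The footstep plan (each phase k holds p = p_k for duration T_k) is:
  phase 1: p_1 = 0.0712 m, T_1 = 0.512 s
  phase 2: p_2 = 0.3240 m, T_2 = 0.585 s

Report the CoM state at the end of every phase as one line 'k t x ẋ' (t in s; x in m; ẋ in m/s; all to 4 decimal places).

phase 1: p=0.0712, T=0.512, ωT=1.578598, cosh=2.527210, sinh=2.320946; start (x,ẋ)=(-0.114700, 0.354300) → end (x,ẋ)=(-0.131901, -0.434899)
phase 2: p=0.3240, T=0.585, ωT=1.803672, cosh=3.118298, sinh=2.953605; start (x,ẋ)=(-0.131901, -0.434899) → end (x,ẋ)=(-1.514255, -5.507834)

1 0.5120 -0.1319 -0.4349
2 1.0970 -1.5143 -5.5078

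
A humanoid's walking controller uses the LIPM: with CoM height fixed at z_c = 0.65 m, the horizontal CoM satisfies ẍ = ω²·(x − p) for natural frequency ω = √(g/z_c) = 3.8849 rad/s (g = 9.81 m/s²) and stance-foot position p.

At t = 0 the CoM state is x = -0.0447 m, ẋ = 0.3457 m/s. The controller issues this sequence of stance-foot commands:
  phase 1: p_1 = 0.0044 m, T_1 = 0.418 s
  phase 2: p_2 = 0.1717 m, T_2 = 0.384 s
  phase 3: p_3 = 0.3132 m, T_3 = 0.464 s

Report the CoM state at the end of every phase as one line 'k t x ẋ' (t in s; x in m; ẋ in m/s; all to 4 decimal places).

phase 1: p=0.0044, T=0.418, ωT=1.623888, cosh=2.634953, sinh=2.437823; start (x,ẋ)=(-0.044700, 0.345700) → end (x,ẋ)=(0.091955, 0.445892)
phase 2: p=0.1717, T=0.384, ωT=1.491802, cosh=2.335032, sinh=2.110065; start (x,ẋ)=(0.091955, 0.445892) → end (x,ẋ)=(0.227677, 0.387470)
phase 3: p=0.3132, T=0.464, ωT=1.802594, cosh=3.115114, sinh=2.950244; start (x,ẋ)=(0.227677, 0.387470) → end (x,ẋ)=(0.341034, 0.226795)

1 0.4180 0.0920 0.4459
2 0.8020 0.2277 0.3875
3 1.2660 0.3410 0.2268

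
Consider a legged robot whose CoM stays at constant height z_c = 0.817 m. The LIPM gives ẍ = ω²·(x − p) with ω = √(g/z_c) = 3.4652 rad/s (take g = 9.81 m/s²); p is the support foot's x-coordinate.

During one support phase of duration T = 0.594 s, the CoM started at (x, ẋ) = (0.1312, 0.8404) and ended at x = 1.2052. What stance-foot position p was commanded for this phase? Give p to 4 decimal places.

p = 0.0843

ωT = 3.4652·0.594 = 2.058329; cosh(ωT) = 3.980268, sinh(ωT) = 3.852601
x(T) = p + (x₀−p)·cosh(ωT) + (ẋ₀/ω)·sinh(ωT) ⇒ p·(1 − cosh) = x(T) − x₀·cosh − (ẋ₀/ω)·sinh
numerator   = 1.2052 − (0.1312)·3.980268 − (0.8404/3.4652)·3.852601 = -0.251366
denominator = 1 − 3.980268 = -2.980268
p = -0.251366 / -2.980268 = 0.0843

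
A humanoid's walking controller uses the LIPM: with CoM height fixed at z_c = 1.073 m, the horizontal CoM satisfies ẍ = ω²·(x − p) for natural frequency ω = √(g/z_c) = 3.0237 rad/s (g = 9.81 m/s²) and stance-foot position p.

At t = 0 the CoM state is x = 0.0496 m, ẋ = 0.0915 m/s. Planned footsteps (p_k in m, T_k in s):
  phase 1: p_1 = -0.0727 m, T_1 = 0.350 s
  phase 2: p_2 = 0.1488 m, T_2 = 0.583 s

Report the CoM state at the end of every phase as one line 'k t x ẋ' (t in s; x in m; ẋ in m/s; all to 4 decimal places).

1 0.3500 0.1631 0.6163
2 0.9330 0.7682 1.9711

phase 1: p=-0.0727, T=0.350, ωT=1.058295, cosh=1.614250, sinh=1.267203; start (x,ẋ)=(0.049600, 0.091500) → end (x,ẋ)=(0.163070, 0.616314)
phase 2: p=0.1488, T=0.583, ωT=1.762817, cosh=3.000198, sinh=2.828637; start (x,ẋ)=(0.163070, 0.616314) → end (x,ẋ)=(0.768166, 1.971111)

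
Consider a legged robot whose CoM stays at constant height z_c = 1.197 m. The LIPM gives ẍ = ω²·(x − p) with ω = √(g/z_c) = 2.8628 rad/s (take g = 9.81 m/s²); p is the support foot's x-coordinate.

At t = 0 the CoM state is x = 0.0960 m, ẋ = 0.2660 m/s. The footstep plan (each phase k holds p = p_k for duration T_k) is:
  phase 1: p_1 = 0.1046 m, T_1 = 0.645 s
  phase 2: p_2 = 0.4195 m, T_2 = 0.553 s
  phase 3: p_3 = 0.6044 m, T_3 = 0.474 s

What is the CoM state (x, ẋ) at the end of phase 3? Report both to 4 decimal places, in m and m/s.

phase 1: p=0.1046, T=0.645, ωT=1.846506, cosh=3.247712, sinh=3.089925; start (x,ẋ)=(0.096000, 0.266000) → end (x,ẋ)=(0.363773, 0.787817)
phase 2: p=0.4195, T=0.553, ωT=1.583128, cosh=2.537750, sinh=2.332418; start (x,ẋ)=(0.363773, 0.787817) → end (x,ẋ)=(0.919940, 1.627182)
phase 3: p=0.6044, T=0.474, ωT=1.356967, cosh=2.070918, sinh=1.813477; start (x,ẋ)=(0.919940, 1.627182) → end (x,ẋ)=(2.288617, 5.007925)

x = 2.2886, ẋ = 5.0079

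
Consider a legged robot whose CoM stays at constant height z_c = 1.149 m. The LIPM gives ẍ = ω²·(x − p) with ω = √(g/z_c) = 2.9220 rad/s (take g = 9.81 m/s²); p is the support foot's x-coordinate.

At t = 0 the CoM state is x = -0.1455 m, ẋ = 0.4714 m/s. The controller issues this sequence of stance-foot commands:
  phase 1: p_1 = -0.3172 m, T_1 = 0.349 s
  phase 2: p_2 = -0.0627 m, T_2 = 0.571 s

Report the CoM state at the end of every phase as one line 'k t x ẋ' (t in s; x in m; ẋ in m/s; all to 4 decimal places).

1 0.3490 0.1463 1.3435
2 0.9200 1.6874 5.2521

phase 1: p=-0.3172, T=0.349, ωT=1.019778, cosh=1.566627, sinh=1.205952; start (x,ẋ)=(-0.145500, 0.471400) → end (x,ẋ)=(0.146344, 1.343543)
phase 2: p=-0.0627, T=0.571, ωT=1.668462, cosh=2.746270, sinh=2.557734; start (x,ẋ)=(0.146344, 1.343543) → end (x,ẋ)=(1.687443, 5.252061)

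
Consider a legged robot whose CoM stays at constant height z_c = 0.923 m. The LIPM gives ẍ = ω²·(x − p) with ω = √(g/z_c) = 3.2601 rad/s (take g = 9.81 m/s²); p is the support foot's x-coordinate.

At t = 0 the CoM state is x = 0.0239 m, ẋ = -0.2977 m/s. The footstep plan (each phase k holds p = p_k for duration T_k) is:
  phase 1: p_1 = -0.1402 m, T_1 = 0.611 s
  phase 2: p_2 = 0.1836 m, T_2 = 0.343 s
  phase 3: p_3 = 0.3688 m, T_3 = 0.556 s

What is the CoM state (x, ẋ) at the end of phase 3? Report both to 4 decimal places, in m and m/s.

x = 1.7437, ẋ = 4.6310

phase 1: p=-0.1402, T=0.611, ωT=1.991921, cosh=3.733017, sinh=3.596584; start (x,ẋ)=(0.023900, -0.297700) → end (x,ẋ)=(0.143962, 0.812790)
phase 2: p=0.1836, T=0.343, ωT=1.118214, cosh=1.693125, sinh=1.366262; start (x,ẋ)=(0.143962, 0.812790) → end (x,ẋ)=(0.457116, 1.199600)
phase 3: p=0.3688, T=0.556, ωT=1.812616, cosh=3.144839, sinh=2.981612; start (x,ẋ)=(0.457116, 1.199600) → end (x,ẋ)=(1.743666, 4.631011)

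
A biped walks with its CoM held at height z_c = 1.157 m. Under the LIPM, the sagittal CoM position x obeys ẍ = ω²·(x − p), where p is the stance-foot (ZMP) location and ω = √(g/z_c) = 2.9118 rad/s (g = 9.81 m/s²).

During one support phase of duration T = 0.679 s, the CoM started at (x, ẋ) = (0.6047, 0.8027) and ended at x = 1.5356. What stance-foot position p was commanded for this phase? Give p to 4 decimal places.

p = 0.6217

ωT = 2.9118·0.679 = 1.977112; cosh(ωT) = 3.680163, sinh(ωT) = 3.541695
x(T) = p + (x₀−p)·cosh(ωT) + (ẋ₀/ω)·sinh(ωT) ⇒ p·(1 − cosh) = x(T) − x₀·cosh − (ẋ₀/ω)·sinh
numerator   = 1.5356 − (0.6047)·3.680163 − (0.8027/2.9118)·3.541695 = -1.666139
denominator = 1 − 3.680163 = -2.680163
p = -1.666139 / -2.680163 = 0.6217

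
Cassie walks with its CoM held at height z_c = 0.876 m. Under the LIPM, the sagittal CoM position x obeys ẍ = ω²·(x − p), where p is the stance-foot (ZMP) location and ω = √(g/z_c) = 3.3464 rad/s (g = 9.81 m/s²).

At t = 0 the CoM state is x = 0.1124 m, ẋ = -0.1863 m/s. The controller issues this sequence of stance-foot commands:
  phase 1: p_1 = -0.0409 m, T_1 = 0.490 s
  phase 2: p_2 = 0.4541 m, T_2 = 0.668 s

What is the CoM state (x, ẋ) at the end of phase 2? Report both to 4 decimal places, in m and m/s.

phase 1: p=-0.0409, T=0.490, ωT=1.639736, cosh=2.673920, sinh=2.479889; start (x,ẋ)=(0.112400, -0.186300) → end (x,ẋ)=(0.230952, 0.774039)
phase 2: p=0.4541, T=0.668, ωT=2.235395, cosh=4.728563, sinh=4.621613; start (x,ẋ)=(0.230952, 0.774039) → end (x,ẋ)=(0.467934, 0.208941)

x = 0.4679, ẋ = 0.2089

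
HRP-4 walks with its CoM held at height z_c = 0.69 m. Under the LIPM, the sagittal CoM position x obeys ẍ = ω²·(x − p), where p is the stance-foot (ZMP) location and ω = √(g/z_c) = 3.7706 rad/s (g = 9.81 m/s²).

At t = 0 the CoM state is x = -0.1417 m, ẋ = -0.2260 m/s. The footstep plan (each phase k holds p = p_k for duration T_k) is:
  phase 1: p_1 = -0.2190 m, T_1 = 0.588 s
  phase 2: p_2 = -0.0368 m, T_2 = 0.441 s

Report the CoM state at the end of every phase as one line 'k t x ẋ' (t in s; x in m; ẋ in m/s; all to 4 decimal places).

1 0.5880 -0.1318 0.2723
2 1.0290 -0.1128 -0.1669

phase 1: p=-0.2190, T=0.588, ωT=2.217113, cosh=4.644854, sinh=4.535931; start (x,ẋ)=(-0.141700, -0.226000) → end (x,ẋ)=(-0.131825, 0.272339)
phase 2: p=-0.0368, T=0.441, ωT=1.662835, cosh=2.731920, sinh=2.542320; start (x,ẋ)=(-0.131825, 0.272339) → end (x,ẋ)=(-0.112776, -0.166906)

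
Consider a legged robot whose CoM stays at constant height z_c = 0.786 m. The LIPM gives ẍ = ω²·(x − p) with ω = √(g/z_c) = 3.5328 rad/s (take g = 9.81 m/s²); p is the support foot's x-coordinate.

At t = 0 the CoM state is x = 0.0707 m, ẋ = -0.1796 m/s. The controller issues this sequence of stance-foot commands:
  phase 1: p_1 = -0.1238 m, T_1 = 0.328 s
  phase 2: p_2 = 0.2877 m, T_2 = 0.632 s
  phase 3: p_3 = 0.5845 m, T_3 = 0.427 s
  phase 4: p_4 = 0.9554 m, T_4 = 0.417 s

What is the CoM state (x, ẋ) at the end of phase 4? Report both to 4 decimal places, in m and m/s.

phase 1: p=-0.1238, T=0.328, ωT=1.158758, cosh=1.749925, sinh=1.436050; start (x,ẋ)=(0.070700, -0.179600) → end (x,ẋ)=(0.143555, 0.672466)
phase 2: p=0.2877, T=0.632, ωT=2.232730, cosh=4.716260, sinh=4.609025; start (x,ẋ)=(0.143555, 0.672466) → end (x,ẋ)=(0.485198, 0.824441)
phase 3: p=0.5845, T=0.427, ωT=1.508506, cosh=2.370606, sinh=2.149365; start (x,ẋ)=(0.485198, 0.824441) → end (x,ẋ)=(0.850686, 1.200396)
phase 4: p=0.9554, T=0.417, ωT=1.473178, cosh=2.296137, sinh=2.066941; start (x,ẋ)=(0.850686, 1.200396) → end (x,ẋ)=(1.417280, 1.991642)

x = 1.4173, ẋ = 1.9916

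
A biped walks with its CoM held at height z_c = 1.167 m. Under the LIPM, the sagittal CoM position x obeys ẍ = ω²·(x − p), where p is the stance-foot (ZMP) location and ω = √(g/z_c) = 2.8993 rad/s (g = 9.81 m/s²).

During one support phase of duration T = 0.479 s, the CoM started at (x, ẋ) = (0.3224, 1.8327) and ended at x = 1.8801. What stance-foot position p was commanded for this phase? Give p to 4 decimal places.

p = -0.0044

ωT = 2.8993·0.479 = 1.388765; cosh(ωT) = 2.129638, sinh(ωT) = 1.880255
x(T) = p + (x₀−p)·cosh(ωT) + (ẋ₀/ω)·sinh(ωT) ⇒ p·(1 − cosh) = x(T) − x₀·cosh − (ẋ₀/ω)·sinh
numerator   = 1.8801 − (0.3224)·2.129638 − (1.8327/2.8993)·1.880255 = 0.004961
denominator = 1 − 2.129638 = -1.129638
p = 0.004961 / -1.129638 = -0.0044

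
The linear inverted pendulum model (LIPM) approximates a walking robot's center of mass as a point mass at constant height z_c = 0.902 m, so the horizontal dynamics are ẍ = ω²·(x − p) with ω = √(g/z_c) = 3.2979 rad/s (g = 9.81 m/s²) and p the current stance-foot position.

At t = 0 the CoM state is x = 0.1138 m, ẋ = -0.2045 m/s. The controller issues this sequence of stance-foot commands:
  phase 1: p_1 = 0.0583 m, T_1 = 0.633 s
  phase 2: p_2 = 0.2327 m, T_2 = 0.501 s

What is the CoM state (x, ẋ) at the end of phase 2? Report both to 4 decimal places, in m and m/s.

x = -0.3747, ẋ = -1.9020

phase 1: p=0.0583, T=0.633, ωT=2.087571, cosh=4.094643, sinh=3.970655; start (x,ẋ)=(0.113800, -0.204500) → end (x,ẋ)=(0.039336, -0.110592)
phase 2: p=0.2327, T=0.501, ωT=1.652248, cosh=2.705158, sinh=2.513540; start (x,ẋ)=(0.039336, -0.110592) → end (x,ẋ)=(-0.374670, -1.902043)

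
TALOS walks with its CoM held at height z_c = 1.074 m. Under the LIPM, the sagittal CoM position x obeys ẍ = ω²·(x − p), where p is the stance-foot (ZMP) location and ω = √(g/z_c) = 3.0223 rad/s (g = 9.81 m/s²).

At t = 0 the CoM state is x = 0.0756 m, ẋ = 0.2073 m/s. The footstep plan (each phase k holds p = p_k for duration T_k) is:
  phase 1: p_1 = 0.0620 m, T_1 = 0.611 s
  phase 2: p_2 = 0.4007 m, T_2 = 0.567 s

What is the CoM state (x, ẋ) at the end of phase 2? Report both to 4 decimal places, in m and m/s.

phase 1: p=0.0620, T=0.611, ωT=1.846625, cosh=3.248081, sinh=3.090312; start (x,ẋ)=(0.075600, 0.207300) → end (x,ẋ)=(0.318139, 0.800349)
phase 2: p=0.4007, T=0.567, ωT=1.713644, cosh=2.864677, sinh=2.684469; start (x,ẋ)=(0.318139, 0.800349) → end (x,ẋ)=(0.875076, 1.622901)

x = 0.8751, ẋ = 1.6229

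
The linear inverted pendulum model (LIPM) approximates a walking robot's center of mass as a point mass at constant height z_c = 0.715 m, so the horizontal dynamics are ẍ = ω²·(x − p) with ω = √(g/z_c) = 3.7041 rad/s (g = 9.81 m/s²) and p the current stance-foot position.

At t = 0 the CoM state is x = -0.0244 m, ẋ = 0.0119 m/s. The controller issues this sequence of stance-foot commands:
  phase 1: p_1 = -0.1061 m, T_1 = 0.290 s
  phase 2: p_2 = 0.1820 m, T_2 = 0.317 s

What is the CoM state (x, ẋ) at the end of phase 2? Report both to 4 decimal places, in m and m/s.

phase 1: p=-0.1061, T=0.290, ωT=1.074189, cosh=1.634596, sinh=1.293021; start (x,ẋ)=(-0.024400, 0.011900) → end (x,ẋ)=(0.031601, 0.410752)
phase 2: p=0.1820, T=0.317, ωT=1.174200, cosh=1.772309, sinh=1.463243; start (x,ẋ)=(0.031601, 0.410752) → end (x,ẋ)=(0.077706, -0.087185)

x = 0.0777, ẋ = -0.0872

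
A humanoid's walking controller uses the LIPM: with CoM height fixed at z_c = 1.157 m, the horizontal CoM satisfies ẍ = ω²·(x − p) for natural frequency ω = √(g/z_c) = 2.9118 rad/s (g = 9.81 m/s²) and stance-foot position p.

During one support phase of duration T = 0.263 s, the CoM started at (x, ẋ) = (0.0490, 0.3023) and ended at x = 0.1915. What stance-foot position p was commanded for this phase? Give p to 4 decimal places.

ωT = 2.9118·0.263 = 0.765803; cosh(ωT) = 1.307841, sinh(ωT) = 0.842881
x(T) = p + (x₀−p)·cosh(ωT) + (ẋ₀/ω)·sinh(ωT) ⇒ p·(1 − cosh) = x(T) − x₀·cosh − (ẋ₀/ω)·sinh
numerator   = 0.1915 − (0.0490)·1.307841 − (0.3023/2.9118)·0.842881 = 0.039909
denominator = 1 − 1.307841 = -0.307841
p = 0.039909 / -0.307841 = -0.1296

p = -0.1296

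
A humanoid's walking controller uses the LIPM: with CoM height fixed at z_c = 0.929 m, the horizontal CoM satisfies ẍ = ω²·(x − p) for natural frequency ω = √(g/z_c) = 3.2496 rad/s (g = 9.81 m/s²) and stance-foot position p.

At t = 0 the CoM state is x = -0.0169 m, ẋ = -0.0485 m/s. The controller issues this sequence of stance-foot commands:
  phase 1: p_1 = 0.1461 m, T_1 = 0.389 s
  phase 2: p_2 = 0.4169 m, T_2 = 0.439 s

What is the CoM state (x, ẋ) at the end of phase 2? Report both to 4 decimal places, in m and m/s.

phase 1: p=0.1461, T=0.389, ωT=1.264094, cosh=1.911190, sinh=1.628695; start (x,ẋ)=(-0.016900, -0.048500) → end (x,ẋ)=(-0.189732, -0.955388)
phase 2: p=0.4169, T=0.439, ωT=1.426574, cosh=2.202270, sinh=1.962140; start (x,ẋ)=(-0.189732, -0.955388) → end (x,ẋ)=(-1.495940, -5.972011)

x = -1.4959, ẋ = -5.9720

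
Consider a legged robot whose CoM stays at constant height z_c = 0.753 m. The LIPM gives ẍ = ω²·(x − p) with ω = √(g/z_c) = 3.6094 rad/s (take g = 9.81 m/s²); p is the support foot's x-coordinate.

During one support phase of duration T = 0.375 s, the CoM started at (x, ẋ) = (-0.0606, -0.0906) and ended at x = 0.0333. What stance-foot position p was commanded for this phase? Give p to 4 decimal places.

ωT = 3.6094·0.375 = 1.353525; cosh(ωT) = 2.064687, sinh(ωT) = 1.806359
x(T) = p + (x₀−p)·cosh(ωT) + (ẋ₀/ω)·sinh(ωT) ⇒ p·(1 − cosh) = x(T) − x₀·cosh − (ẋ₀/ω)·sinh
numerator   = 0.0333 − (-0.0606)·2.064687 − (-0.0906/3.6094)·1.806359 = 0.203762
denominator = 1 − 2.064687 = -1.064687
p = 0.203762 / -1.064687 = -0.1914

p = -0.1914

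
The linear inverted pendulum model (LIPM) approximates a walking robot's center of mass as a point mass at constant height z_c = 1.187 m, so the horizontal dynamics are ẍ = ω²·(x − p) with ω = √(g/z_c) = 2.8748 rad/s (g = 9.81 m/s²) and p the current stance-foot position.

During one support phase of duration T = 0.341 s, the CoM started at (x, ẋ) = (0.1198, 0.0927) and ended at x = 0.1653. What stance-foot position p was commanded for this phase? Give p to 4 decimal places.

p = 0.1033

ωT = 2.8748·0.341 = 0.980307; cosh(ωT) = 1.520235, sinh(ωT) = 1.145039
x(T) = p + (x₀−p)·cosh(ωT) + (ẋ₀/ω)·sinh(ωT) ⇒ p·(1 − cosh) = x(T) − x₀·cosh − (ẋ₀/ω)·sinh
numerator   = 0.1653 − (0.1198)·1.520235 − (0.0927/2.8748)·1.145039 = -0.053747
denominator = 1 − 1.520235 = -0.520235
p = -0.053747 / -0.520235 = 0.1033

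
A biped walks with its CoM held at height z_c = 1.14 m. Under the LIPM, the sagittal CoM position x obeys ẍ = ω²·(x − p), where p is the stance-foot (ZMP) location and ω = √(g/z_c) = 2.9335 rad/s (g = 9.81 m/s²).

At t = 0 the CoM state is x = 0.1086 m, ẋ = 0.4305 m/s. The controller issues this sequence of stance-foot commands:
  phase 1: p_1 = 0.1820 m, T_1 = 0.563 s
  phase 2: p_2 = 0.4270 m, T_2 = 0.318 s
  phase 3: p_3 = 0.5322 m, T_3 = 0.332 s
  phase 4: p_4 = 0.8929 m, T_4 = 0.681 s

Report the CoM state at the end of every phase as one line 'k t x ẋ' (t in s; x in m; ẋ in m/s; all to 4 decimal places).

1 0.5630 0.3522 0.6230
2 0.8810 0.5453 0.6785
3 1.2130 0.8146 1.0702
4 1.8940 1.9191 3.1867

phase 1: p=0.1820, T=0.563, ωT=1.651560, cosh=2.703431, sinh=2.511681; start (x,ẋ)=(0.108600, 0.430500) → end (x,ẋ)=(0.352165, 0.623015)
phase 2: p=0.4270, T=0.318, ωT=0.932853, cosh=1.467590, sinh=1.074160; start (x,ẋ)=(0.352165, 0.623015) → end (x,ẋ)=(0.545302, 0.678521)
phase 3: p=0.5322, T=0.332, ωT=0.973922, cosh=1.512955, sinh=1.135356; start (x,ẋ)=(0.545302, 0.678521) → end (x,ẋ)=(0.814632, 1.070210)
phase 4: p=0.8929, T=0.681, ωT=1.997714, cosh=3.753913, sinh=3.618268; start (x,ẋ)=(0.814632, 1.070210) → end (x,ẋ)=(1.919117, 3.186721)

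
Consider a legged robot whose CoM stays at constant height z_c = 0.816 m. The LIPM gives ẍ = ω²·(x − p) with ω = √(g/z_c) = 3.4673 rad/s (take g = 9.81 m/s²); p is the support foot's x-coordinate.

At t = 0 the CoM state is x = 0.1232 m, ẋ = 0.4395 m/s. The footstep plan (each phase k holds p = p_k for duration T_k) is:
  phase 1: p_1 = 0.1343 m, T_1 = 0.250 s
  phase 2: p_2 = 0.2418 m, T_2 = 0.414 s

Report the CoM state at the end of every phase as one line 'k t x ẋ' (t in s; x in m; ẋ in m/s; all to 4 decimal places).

1 0.2500 0.2429 0.5775
2 0.6640 0.5744 1.2897

phase 1: p=0.1343, T=0.250, ωT=0.866825, cosh=1.399814, sinh=0.979530; start (x,ẋ)=(0.123200, 0.439500) → end (x,ẋ)=(0.242923, 0.577519)
phase 2: p=0.2418, T=0.414, ωT=1.435462, cosh=2.219796, sinh=1.981791; start (x,ẋ)=(0.242923, 0.577519) → end (x,ẋ)=(0.574383, 1.289692)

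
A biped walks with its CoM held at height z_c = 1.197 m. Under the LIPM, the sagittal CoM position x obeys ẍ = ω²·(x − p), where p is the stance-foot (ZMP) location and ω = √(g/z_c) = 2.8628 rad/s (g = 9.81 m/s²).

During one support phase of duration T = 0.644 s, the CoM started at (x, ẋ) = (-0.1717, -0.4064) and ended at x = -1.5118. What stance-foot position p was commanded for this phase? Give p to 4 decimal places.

ωT = 2.8628·0.644 = 1.843643; cosh(ωT) = 3.238880, sinh(ωT) = 3.080640
x(T) = p + (x₀−p)·cosh(ωT) + (ẋ₀/ω)·sinh(ωT) ⇒ p·(1 − cosh) = x(T) − x₀·cosh − (ẋ₀/ω)·sinh
numerator   = -1.5118 − (-0.1717)·3.238880 − (-0.4064/2.8628)·3.080640 = -0.518360
denominator = 1 − 3.238880 = -2.238880
p = -0.518360 / -2.238880 = 0.2315

p = 0.2315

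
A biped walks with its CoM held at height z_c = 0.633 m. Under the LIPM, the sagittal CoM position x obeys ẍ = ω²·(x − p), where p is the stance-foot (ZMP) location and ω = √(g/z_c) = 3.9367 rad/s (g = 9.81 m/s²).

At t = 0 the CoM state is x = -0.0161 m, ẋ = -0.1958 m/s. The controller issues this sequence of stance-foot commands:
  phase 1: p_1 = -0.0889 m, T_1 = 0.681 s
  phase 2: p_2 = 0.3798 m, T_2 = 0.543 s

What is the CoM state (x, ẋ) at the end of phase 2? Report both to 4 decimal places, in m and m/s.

phase 1: p=-0.0889, T=0.681, ωT=2.680893, cosh=7.333311, sinh=7.264809; start (x,ẋ)=(-0.016100, -0.195800) → end (x,ẋ)=(0.083635, 0.646172)
phase 2: p=0.3798, T=0.543, ωT=2.137628, cosh=4.298618, sinh=4.180684; start (x,ẋ)=(0.083635, 0.646172) → end (x,ẋ)=(-0.207082, -2.096673)

x = -0.2071, ẋ = -2.0967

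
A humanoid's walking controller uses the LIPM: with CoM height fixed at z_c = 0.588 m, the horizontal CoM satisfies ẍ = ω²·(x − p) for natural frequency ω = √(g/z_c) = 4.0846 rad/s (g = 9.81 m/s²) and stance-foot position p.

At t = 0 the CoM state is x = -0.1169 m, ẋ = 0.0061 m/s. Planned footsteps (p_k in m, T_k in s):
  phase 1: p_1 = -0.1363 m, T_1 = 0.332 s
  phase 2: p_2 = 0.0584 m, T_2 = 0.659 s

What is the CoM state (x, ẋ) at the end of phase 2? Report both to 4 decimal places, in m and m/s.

phase 1: p=-0.1363, T=0.332, ωT=1.356087, cosh=2.069323, sinh=1.811656; start (x,ẋ)=(-0.116900, 0.006100) → end (x,ẋ)=(-0.093450, 0.156181)
phase 2: p=0.0584, T=0.659, ωT=2.691751, cosh=7.412631, sinh=7.344869; start (x,ẋ)=(-0.093450, 0.156181) → end (x,ẋ)=(-0.786363, -3.397907)

x = -0.7864, ẋ = -3.3979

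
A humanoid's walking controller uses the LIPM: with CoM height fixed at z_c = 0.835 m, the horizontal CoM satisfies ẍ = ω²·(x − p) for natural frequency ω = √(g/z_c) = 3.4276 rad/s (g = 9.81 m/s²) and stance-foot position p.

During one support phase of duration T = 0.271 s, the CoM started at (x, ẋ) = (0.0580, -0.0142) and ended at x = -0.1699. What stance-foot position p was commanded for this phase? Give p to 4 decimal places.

ωT = 3.4276·0.271 = 0.928880; cosh(ωT) = 1.463334, sinh(ωT) = 1.068338
x(T) = p + (x₀−p)·cosh(ωT) + (ẋ₀/ω)·sinh(ωT) ⇒ p·(1 − cosh) = x(T) − x₀·cosh − (ẋ₀/ω)·sinh
numerator   = -0.1699 − (0.0580)·1.463334 − (-0.0142/3.4276)·1.068338 = -0.250347
denominator = 1 − 1.463334 = -0.463334
p = -0.250347 / -0.463334 = 0.5403

p = 0.5403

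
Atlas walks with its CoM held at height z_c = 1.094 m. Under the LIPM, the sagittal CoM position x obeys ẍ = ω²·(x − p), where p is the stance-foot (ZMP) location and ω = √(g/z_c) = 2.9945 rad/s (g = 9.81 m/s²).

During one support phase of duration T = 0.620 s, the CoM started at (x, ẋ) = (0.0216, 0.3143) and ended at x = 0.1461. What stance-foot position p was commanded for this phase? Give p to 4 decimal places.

p = 0.1108

ωT = 2.9945·0.620 = 1.856590; cosh(ωT) = 3.279037, sinh(ωT) = 3.122832
x(T) = p + (x₀−p)·cosh(ωT) + (ẋ₀/ω)·sinh(ωT) ⇒ p·(1 − cosh) = x(T) − x₀·cosh − (ẋ₀/ω)·sinh
numerator   = 0.1461 − (0.0216)·3.279037 − (0.3143/2.9945)·3.122832 = -0.252497
denominator = 1 − 3.279037 = -2.279037
p = -0.252497 / -2.279037 = 0.1108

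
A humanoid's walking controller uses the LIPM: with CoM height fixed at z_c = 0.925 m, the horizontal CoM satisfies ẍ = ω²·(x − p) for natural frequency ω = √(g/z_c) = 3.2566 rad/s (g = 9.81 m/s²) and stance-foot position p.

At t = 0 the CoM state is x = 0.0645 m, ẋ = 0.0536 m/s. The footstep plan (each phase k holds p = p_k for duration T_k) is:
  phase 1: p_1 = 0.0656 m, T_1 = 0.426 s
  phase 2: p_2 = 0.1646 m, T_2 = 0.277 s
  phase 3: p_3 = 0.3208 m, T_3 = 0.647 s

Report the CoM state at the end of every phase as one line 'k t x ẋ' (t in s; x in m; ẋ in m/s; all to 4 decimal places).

1 0.4260 0.0942 0.1073
2 0.7030 0.0974 -0.0822
3 1.3500 -0.7136 -3.2901

phase 1: p=0.0656, T=0.426, ωT=1.387312, cosh=2.126908, sinh=1.877163; start (x,ẋ)=(0.064500, 0.053600) → end (x,ẋ)=(0.094156, 0.107278)
phase 2: p=0.1646, T=0.277, ωT=0.902078, cosh=1.435223, sinh=1.029497; start (x,ẋ)=(0.094156, 0.107278) → end (x,ẋ)=(0.097411, -0.082206)
phase 3: p=0.3208, T=0.647, ωT=2.107020, cosh=4.172650, sinh=4.051050; start (x,ẋ)=(0.097411, -0.082206) → end (x,ẋ)=(-0.713584, -3.290108)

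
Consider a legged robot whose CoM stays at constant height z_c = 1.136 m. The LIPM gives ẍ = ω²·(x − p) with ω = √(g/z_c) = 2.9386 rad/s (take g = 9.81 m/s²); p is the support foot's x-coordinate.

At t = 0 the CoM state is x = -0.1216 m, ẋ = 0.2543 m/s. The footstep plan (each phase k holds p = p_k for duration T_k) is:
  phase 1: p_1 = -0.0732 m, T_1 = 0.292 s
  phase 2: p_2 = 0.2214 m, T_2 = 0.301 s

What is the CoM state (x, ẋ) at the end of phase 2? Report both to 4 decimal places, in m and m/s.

x = -0.0990, ẋ = -0.5148

phase 1: p=-0.0732, T=0.292, ωT=0.858071, cosh=1.391293, sinh=0.967314; start (x,ẋ)=(-0.121600, 0.254300) → end (x,ẋ)=(-0.056829, 0.216226)
phase 2: p=0.2214, T=0.301, ωT=0.884519, cosh=1.417366, sinh=1.004453; start (x,ẋ)=(-0.056829, 0.216226) → end (x,ẋ)=(-0.099044, -0.514773)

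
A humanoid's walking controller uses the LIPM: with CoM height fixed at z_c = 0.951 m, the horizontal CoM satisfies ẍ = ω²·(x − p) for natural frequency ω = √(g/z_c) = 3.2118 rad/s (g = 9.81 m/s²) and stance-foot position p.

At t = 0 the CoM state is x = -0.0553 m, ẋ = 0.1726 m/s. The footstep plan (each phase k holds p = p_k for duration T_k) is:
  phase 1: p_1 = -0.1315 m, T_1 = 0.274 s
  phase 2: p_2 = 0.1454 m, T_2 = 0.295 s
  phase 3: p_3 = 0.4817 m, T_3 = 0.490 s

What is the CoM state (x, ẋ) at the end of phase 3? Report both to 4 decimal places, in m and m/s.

phase 1: p=-0.1315, T=0.274, ωT=0.880033, cosh=1.412874, sinh=0.998105; start (x,ẋ)=(-0.055300, 0.172600) → end (x,ẋ)=(0.029799, 0.488138)
phase 2: p=0.1454, T=0.295, ωT=0.947481, cosh=1.483460, sinh=1.095744; start (x,ẋ)=(0.029799, 0.488138) → end (x,ẋ)=(0.140444, 0.317295)
phase 3: p=0.4817, T=0.490, ωT=1.573782, cosh=2.516061, sinh=2.308801; start (x,ẋ)=(0.140444, 0.317295) → end (x,ẋ)=(-0.148834, -1.732219)

x = -0.1488, ẋ = -1.7322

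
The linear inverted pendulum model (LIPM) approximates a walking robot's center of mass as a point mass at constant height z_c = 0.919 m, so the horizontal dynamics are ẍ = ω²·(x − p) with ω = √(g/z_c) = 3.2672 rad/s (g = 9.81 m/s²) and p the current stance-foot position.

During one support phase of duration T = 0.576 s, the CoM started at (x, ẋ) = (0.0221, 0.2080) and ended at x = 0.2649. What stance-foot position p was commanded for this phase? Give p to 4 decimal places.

p = 0.0057

ωT = 3.2672·0.576 = 1.881907; cosh(ωT) = 3.359157, sinh(ωT) = 3.206858
x(T) = p + (x₀−p)·cosh(ωT) + (ẋ₀/ω)·sinh(ωT) ⇒ p·(1 − cosh) = x(T) − x₀·cosh − (ẋ₀/ω)·sinh
numerator   = 0.2649 − (0.0221)·3.359157 − (0.2080/3.2672)·3.206858 = -0.013496
denominator = 1 − 3.359157 = -2.359157
p = -0.013496 / -2.359157 = 0.0057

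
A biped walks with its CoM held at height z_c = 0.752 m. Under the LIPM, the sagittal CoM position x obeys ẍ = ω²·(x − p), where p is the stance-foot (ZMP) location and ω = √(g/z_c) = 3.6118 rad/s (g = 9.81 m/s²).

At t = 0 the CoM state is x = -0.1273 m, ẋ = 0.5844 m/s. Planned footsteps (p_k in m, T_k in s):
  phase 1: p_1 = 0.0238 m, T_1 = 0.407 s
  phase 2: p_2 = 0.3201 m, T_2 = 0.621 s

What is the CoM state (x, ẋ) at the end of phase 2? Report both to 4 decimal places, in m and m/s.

x = -0.8759, ẋ = -4.1784

phase 1: p=0.0238, T=0.407, ωT=1.470003, cosh=2.289586, sinh=2.059661; start (x,ẋ)=(-0.127300, 0.584400) → end (x,ẋ)=(0.011103, 0.213988)
phase 2: p=0.3201, T=0.621, ωT=2.242928, cosh=4.763510, sinh=4.657363; start (x,ẋ)=(0.011103, 0.213988) → end (x,ẋ)=(-0.875876, -4.178448)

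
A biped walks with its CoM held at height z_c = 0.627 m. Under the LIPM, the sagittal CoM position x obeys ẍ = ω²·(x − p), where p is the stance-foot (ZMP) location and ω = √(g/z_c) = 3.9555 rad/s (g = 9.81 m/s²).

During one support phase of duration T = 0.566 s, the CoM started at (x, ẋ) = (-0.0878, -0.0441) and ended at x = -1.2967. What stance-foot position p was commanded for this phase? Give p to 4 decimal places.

ωT = 3.9555·0.566 = 2.238813; cosh(ωT) = 4.744386, sinh(ωT) = 4.637802
x(T) = p + (x₀−p)·cosh(ωT) + (ẋ₀/ω)·sinh(ωT) ⇒ p·(1 − cosh) = x(T) − x₀·cosh − (ẋ₀/ω)·sinh
numerator   = -1.2967 − (-0.0878)·4.744386 − (-0.0441/3.9555)·4.637802 = -0.828436
denominator = 1 − 4.744386 = -3.744386
p = -0.828436 / -3.744386 = 0.2212

p = 0.2212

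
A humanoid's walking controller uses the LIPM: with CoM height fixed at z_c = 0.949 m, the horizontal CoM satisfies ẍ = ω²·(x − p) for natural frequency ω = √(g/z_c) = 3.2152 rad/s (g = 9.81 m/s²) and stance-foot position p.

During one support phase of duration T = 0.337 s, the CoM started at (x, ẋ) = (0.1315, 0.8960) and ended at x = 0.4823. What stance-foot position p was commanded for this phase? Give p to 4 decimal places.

p = 0.1528

ωT = 3.2152·0.337 = 1.083522; cosh(ωT) = 1.646736, sinh(ωT) = 1.308334
x(T) = p + (x₀−p)·cosh(ωT) + (ẋ₀/ω)·sinh(ωT) ⇒ p·(1 − cosh) = x(T) − x₀·cosh − (ẋ₀/ω)·sinh
numerator   = 0.4823 − (0.1315)·1.646736 − (0.8960/3.2152)·1.308334 = -0.098848
denominator = 1 − 1.646736 = -0.646736
p = -0.098848 / -0.646736 = 0.1528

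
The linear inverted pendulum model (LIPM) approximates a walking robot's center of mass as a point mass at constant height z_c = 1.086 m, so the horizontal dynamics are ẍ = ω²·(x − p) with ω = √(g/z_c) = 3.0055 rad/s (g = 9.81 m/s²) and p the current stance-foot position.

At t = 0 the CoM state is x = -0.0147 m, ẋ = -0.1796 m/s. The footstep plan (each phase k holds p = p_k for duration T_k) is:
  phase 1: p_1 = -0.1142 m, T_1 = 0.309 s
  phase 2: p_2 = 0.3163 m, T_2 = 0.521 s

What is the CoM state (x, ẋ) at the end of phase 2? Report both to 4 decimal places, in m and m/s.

x = -0.5117, ẋ = -2.2577

phase 1: p=-0.1142, T=0.309, ωT=0.928700, cosh=1.463141, sinh=1.068074; start (x,ẋ)=(-0.014700, -0.179600) → end (x,ẋ)=(-0.032442, 0.056624)
phase 2: p=0.3163, T=0.521, ωT=1.565866, cosh=2.497862, sinh=2.288955; start (x,ẋ)=(-0.032442, 0.056624) → end (x,ẋ)=(-0.511686, -2.257717)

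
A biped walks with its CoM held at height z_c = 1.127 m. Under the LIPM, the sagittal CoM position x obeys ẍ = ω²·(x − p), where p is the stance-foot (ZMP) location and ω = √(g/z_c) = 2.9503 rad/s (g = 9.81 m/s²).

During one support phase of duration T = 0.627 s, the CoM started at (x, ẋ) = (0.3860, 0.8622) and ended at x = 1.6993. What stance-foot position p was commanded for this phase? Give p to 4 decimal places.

ωT = 2.9503·0.627 = 1.849838; cosh(ωT) = 3.258026, sinh(ωT) = 3.100764
x(T) = p + (x₀−p)·cosh(ωT) + (ẋ₀/ω)·sinh(ωT) ⇒ p·(1 − cosh) = x(T) − x₀·cosh − (ẋ₀/ω)·sinh
numerator   = 1.6993 − (0.3860)·3.258026 − (0.8622/2.9503)·3.100764 = -0.464470
denominator = 1 − 3.258026 = -2.258026
p = -0.464470 / -2.258026 = 0.2057

p = 0.2057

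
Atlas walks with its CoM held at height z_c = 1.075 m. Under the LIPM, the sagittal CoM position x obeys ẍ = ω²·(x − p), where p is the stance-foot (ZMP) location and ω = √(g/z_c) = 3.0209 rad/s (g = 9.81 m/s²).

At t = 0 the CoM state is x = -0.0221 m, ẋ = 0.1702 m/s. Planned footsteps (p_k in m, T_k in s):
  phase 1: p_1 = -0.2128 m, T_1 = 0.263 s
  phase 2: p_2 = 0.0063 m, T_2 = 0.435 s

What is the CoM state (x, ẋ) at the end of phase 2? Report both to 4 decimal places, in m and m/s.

x = 0.5947, ẋ = 1.9062

phase 1: p=-0.2128, T=0.263, ωT=0.794497, cosh=1.332568, sinh=0.880759; start (x,ẋ)=(-0.022100, 0.170200) → end (x,ẋ)=(0.090943, 0.734196)
phase 2: p=0.0063, T=0.435, ωT=1.314091, cosh=1.995043, sinh=1.726325; start (x,ẋ)=(0.090943, 0.734196) → end (x,ẋ)=(0.594731, 1.906172)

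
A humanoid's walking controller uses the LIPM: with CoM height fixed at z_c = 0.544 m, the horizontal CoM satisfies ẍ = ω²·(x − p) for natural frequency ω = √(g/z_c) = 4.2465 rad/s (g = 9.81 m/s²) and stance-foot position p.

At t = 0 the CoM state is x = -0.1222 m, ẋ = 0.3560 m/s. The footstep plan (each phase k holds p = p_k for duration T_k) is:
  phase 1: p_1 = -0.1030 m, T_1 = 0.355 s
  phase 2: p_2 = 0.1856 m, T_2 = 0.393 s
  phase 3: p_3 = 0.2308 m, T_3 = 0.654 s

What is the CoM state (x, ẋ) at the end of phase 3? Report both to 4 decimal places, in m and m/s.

phase 1: p=-0.1030, T=0.355, ωT=1.507508, cosh=2.368462, sinh=2.147000; start (x,ẋ)=(-0.122200, 0.356000) → end (x,ẋ)=(0.031517, 0.668121)
phase 2: p=0.1856, T=0.393, ωT=1.668875, cosh=2.747326, sinh=2.558867; start (x,ẋ)=(0.031517, 0.668121) → end (x,ẋ)=(0.164881, 0.161242)
phase 3: p=0.2308, T=0.654, ωT=2.777211, cosh=8.068170, sinh=8.005958; start (x,ẋ)=(0.164881, 0.161242) → end (x,ẋ)=(0.002945, -0.940139)

x = 0.0029, ẋ = -0.9401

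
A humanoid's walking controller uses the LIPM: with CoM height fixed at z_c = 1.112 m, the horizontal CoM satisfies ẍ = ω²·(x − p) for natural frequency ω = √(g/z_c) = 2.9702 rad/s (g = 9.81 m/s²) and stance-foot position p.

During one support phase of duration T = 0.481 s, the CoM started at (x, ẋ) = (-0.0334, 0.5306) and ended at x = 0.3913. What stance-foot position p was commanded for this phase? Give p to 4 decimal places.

p = -0.0942

ωT = 2.9702·0.481 = 1.428666; cosh(ωT) = 2.206379, sinh(ωT) = 1.966751
x(T) = p + (x₀−p)·cosh(ωT) + (ẋ₀/ω)·sinh(ωT) ⇒ p·(1 − cosh) = x(T) − x₀·cosh − (ẋ₀/ω)·sinh
numerator   = 0.3913 − (-0.0334)·2.206379 − (0.5306/2.9702)·1.966751 = 0.113650
denominator = 1 − 2.206379 = -1.206379
p = 0.113650 / -1.206379 = -0.0942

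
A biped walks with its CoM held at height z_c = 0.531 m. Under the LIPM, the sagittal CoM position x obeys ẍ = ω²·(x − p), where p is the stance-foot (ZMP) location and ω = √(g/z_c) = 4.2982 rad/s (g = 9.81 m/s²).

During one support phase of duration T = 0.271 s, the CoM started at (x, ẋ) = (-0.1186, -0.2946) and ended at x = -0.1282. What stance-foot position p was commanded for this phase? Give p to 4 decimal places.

p = -0.2366

ωT = 4.2982·0.271 = 1.164812; cosh(ωT) = 1.758651, sinh(ωT) = 1.446670
x(T) = p + (x₀−p)·cosh(ωT) + (ẋ₀/ω)·sinh(ωT) ⇒ p·(1 − cosh) = x(T) − x₀·cosh − (ẋ₀/ω)·sinh
numerator   = -0.1282 − (-0.1186)·1.758651 − (-0.2946/4.2982)·1.446670 = 0.179531
denominator = 1 − 1.758651 = -0.758651
p = 0.179531 / -0.758651 = -0.2366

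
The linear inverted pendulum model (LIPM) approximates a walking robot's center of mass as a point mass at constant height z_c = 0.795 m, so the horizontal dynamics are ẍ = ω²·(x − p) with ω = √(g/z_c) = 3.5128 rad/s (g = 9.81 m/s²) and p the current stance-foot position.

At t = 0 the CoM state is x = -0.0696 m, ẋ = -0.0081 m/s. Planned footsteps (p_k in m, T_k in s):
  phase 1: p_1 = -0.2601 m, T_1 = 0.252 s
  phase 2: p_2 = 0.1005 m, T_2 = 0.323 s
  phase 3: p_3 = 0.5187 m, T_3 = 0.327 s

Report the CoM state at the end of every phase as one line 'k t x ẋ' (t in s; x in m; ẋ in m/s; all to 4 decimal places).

phase 1: p=-0.2601, T=0.252, ωT=0.885226, cosh=1.418076, sinh=1.005455; start (x,ẋ)=(-0.069600, -0.008100) → end (x,ẋ)=(0.007725, 0.661352)
phase 2: p=0.1005, T=0.323, ωT=1.134634, cosh=1.715788, sinh=1.394248; start (x,ẋ)=(0.007725, 0.661352) → end (x,ẋ)=(0.203812, 0.680355)
phase 3: p=0.5187, T=0.327, ωT=1.148686, cosh=1.735549, sinh=1.418496; start (x,ẋ)=(0.203812, 0.680355) → end (x,ẋ)=(0.246929, -0.388263)

1 0.2520 0.0077 0.6614
2 0.5750 0.2038 0.6804
3 0.9020 0.2469 -0.3883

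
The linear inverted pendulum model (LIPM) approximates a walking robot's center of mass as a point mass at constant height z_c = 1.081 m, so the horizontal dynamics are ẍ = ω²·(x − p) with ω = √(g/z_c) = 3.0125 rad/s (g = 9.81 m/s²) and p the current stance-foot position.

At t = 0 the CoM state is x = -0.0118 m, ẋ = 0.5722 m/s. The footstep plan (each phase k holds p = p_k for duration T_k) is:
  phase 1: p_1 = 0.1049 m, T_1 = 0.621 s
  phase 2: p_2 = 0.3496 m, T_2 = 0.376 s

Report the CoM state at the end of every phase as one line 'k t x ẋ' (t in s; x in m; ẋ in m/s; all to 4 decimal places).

phase 1: p=0.1049, T=0.621, ωT=1.870763, cosh=3.323626, sinh=3.169620; start (x,ẋ)=(-0.011800, 0.572200) → end (x,ẋ)=(0.319076, 0.787471)
phase 2: p=0.3496, T=0.376, ωT=1.132700, cosh=1.713094, sinh=1.390932; start (x,ẋ)=(0.319076, 0.787471) → end (x,ẋ)=(0.660902, 1.221113)

1 0.6210 0.3191 0.7875
2 0.9970 0.6609 1.2211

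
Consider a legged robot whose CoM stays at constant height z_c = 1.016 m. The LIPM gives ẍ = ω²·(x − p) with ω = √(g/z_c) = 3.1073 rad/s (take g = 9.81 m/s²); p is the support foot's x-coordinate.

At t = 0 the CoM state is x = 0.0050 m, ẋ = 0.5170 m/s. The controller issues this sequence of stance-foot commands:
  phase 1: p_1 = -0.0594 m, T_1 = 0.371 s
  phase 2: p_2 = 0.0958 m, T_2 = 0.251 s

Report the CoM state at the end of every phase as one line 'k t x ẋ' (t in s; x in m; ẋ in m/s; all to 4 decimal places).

1 0.3710 0.2900 1.1856
2 0.6220 0.6807 2.0845

phase 1: p=-0.0594, T=0.371, ωT=1.152808, cosh=1.741412, sinh=1.425663; start (x,ẋ)=(0.005000, 0.517000) → end (x,ẋ)=(0.289952, 1.185599)
phase 2: p=0.0958, T=0.251, ωT=0.779932, cosh=1.319881, sinh=0.861444; start (x,ẋ)=(0.289952, 1.185599) → end (x,ẋ)=(0.680744, 2.084549)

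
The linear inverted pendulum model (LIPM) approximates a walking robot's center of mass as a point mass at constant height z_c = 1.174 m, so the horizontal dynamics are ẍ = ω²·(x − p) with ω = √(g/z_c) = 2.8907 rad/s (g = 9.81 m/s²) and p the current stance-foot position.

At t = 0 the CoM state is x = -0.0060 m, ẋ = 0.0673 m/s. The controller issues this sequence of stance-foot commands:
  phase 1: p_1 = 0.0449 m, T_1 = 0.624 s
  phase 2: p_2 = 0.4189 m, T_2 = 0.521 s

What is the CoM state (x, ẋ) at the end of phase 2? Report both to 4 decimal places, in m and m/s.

phase 1: p=0.0449, T=0.624, ωT=1.803797, cosh=3.118666, sinh=2.953994; start (x,ẋ)=(-0.006000, 0.067300) → end (x,ẋ)=(-0.045067, -0.224754)
phase 2: p=0.4189, T=0.521, ωT=1.506055, cosh=2.365345, sinh=2.143562; start (x,ẋ)=(-0.045067, -0.224754) → end (x,ẋ)=(-0.845205, -3.406541)

x = -0.8452, ẋ = -3.4065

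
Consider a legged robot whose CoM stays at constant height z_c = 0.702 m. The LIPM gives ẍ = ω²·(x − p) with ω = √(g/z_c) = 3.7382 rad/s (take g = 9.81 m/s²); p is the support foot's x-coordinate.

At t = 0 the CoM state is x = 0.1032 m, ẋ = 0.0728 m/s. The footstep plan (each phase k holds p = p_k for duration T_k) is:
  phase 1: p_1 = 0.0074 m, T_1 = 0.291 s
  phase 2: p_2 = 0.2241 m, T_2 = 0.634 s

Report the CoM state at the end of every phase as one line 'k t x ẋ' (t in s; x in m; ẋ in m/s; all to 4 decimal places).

phase 1: p=0.0074, T=0.291, ωT=1.087816, cosh=1.652369, sinh=1.315417; start (x,ẋ)=(0.103200, 0.072800) → end (x,ẋ)=(0.191314, 0.591369)
phase 2: p=0.2241, T=0.634, ωT=2.370019, cosh=5.395536, sinh=5.302057; start (x,ẋ)=(0.191314, 0.591369) → end (x,ẋ)=(0.885968, 2.540933)

1 0.2910 0.1913 0.5914
2 0.9250 0.8860 2.5409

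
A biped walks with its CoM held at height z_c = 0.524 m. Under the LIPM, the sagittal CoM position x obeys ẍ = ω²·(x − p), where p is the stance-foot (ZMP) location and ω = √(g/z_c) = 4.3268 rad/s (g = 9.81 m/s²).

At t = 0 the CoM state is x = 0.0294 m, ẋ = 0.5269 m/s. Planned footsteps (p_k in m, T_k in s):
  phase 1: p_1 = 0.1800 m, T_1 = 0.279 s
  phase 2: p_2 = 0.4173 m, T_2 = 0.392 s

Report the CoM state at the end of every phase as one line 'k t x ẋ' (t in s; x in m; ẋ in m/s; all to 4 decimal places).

1 0.2790 0.0911 -0.0323
2 0.6710 -0.5217 -3.8098

phase 1: p=0.1800, T=0.279, ωT=1.207177, cosh=1.821536, sinh=1.522496; start (x,ẋ)=(0.029400, 0.526900) → end (x,ẋ)=(0.091080, -0.032315)
phase 2: p=0.4173, T=0.392, ωT=1.696106, cosh=2.818034, sinh=2.634637; start (x,ẋ)=(0.091080, -0.032315) → end (x,ẋ)=(-0.521676, -3.809827)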